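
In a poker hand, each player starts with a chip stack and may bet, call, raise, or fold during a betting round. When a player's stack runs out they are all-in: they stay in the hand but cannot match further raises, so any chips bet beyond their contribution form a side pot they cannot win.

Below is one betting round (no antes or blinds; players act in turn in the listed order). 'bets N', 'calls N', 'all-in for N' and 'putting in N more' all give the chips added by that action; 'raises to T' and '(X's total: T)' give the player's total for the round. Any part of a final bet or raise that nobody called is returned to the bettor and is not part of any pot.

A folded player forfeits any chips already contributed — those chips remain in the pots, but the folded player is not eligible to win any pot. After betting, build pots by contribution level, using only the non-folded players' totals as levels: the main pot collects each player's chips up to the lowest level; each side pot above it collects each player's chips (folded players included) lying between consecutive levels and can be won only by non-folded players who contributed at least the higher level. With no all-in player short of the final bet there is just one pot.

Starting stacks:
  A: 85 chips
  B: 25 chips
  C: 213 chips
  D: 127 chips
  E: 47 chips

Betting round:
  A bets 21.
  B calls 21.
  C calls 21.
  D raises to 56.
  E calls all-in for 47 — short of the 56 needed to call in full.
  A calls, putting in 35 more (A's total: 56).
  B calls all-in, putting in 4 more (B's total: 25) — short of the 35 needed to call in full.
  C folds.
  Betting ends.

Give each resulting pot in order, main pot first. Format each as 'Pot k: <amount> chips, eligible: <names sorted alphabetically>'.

Contributions: A=56, B=25, C=21, D=56, E=47
Folded: C
Pot levels (distinct totals of non-folded players): 25, 47, 56
Layer 1-25: A 25 + B 25 + C 21 + D 25 + E 25 = 121 chips; eligible A, B, D, E
Layer 26-47: 22 each from A, D, E = 22*3 = 66 chips; eligible A, D, E
Layer 48-56: 9 each from A, D = 9*2 = 18 chips; eligible A, D

Pot 1: 121 chips, eligible: A, B, D, E
Pot 2: 66 chips, eligible: A, D, E
Pot 3: 18 chips, eligible: A, D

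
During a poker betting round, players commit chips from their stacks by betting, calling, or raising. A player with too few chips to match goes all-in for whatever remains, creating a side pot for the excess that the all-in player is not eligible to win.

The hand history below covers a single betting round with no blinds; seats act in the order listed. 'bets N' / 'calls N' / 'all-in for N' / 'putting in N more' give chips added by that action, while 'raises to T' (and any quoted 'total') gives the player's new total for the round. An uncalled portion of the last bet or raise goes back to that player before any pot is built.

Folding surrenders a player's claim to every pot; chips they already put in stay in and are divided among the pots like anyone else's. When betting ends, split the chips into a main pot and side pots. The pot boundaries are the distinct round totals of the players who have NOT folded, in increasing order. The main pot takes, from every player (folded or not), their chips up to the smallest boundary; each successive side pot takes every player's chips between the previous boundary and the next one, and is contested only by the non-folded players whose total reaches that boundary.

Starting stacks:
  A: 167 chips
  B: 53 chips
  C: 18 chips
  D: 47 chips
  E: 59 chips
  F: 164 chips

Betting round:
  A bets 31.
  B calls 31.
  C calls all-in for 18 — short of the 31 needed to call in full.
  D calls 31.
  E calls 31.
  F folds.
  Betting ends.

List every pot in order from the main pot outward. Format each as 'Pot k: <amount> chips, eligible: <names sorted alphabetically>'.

Contributions: A=31, B=31, C=18, D=31, E=31
Folded: F
Pot levels (distinct totals of non-folded players): 18, 31
Layer 1-18: 18 each from A, B, C, D, E = 18*5 = 90 chips; eligible A, B, C, D, E
Layer 19-31: 13 each from A, B, D, E = 13*4 = 52 chips; eligible A, B, D, E

Pot 1: 90 chips, eligible: A, B, C, D, E
Pot 2: 52 chips, eligible: A, B, D, E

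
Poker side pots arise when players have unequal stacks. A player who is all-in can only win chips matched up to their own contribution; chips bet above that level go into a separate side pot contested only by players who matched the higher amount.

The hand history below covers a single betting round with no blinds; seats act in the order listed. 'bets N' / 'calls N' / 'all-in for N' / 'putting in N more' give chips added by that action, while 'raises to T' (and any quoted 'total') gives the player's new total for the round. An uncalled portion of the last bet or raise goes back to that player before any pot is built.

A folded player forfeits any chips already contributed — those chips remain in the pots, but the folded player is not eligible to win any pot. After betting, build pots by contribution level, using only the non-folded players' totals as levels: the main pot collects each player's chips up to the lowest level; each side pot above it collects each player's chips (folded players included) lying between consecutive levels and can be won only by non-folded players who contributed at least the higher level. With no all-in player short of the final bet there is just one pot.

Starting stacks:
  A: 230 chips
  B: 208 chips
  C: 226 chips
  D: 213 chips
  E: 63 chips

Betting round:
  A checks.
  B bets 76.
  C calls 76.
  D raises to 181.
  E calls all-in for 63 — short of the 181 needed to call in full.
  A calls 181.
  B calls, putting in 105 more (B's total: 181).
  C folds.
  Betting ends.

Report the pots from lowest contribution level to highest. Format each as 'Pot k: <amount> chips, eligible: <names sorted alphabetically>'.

Contributions: A=181, B=181, C=76, D=181, E=63
Folded: C
Pot levels (distinct totals of non-folded players): 63, 181
Layer 1-63: 63 each from A, B, C, D, E = 63*5 = 315 chips; eligible A, B, D, E
Layer 64-181: A 118 + B 118 + C 13 + D 118 = 367 chips; eligible A, B, D

Pot 1: 315 chips, eligible: A, B, D, E
Pot 2: 367 chips, eligible: A, B, D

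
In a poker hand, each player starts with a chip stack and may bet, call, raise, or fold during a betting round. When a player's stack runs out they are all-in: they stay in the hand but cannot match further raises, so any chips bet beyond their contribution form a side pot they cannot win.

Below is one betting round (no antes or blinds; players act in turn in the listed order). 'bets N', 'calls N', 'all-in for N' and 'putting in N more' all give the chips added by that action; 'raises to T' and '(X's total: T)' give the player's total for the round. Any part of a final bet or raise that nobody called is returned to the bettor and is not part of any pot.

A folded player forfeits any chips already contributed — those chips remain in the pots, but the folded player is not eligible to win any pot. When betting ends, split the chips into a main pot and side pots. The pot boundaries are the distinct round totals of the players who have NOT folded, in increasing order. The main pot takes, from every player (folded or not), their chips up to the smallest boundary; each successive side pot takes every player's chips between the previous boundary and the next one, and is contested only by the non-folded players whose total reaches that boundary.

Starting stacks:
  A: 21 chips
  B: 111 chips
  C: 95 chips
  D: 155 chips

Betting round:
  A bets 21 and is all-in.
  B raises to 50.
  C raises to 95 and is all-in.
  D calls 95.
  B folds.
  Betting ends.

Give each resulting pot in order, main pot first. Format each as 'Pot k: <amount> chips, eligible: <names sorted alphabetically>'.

Contributions: A=21, B=50, C=95, D=95
Folded: B
Pot levels (distinct totals of non-folded players): 21, 95
Layer 1-21: 21 each from A, B, C, D = 21*4 = 84 chips; eligible A, C, D
Layer 22-95: B 29 + C 74 + D 74 = 177 chips; eligible C, D

Pot 1: 84 chips, eligible: A, C, D
Pot 2: 177 chips, eligible: C, D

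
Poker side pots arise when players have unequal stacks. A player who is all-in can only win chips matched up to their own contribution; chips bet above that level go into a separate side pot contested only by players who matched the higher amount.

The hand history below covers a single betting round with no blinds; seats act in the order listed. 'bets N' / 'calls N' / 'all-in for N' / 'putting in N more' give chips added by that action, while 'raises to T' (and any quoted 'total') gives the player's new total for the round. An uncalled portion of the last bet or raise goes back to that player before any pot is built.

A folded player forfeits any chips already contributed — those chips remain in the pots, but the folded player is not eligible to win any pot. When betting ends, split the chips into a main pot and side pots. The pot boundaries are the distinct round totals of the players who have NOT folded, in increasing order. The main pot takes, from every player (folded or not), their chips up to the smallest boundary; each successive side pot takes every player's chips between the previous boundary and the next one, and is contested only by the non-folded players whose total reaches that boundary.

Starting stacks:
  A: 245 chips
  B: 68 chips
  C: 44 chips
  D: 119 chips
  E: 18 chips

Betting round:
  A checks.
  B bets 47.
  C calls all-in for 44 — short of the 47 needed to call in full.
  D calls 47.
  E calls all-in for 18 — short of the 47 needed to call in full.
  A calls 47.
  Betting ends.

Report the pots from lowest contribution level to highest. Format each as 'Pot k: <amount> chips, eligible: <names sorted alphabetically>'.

Pot 1: 90 chips, eligible: A, B, C, D, E
Pot 2: 104 chips, eligible: A, B, C, D
Pot 3: 9 chips, eligible: A, B, D

Derivation:
Contributions: A=47, B=47, C=44, D=47, E=18
Pot levels (distinct totals of non-folded players): 18, 44, 47
Layer 1-18: 18 each from A, B, C, D, E = 18*5 = 90 chips; eligible A, B, C, D, E
Layer 19-44: 26 each from A, B, C, D = 26*4 = 104 chips; eligible A, B, C, D
Layer 45-47: 3 each from A, B, D = 3*3 = 9 chips; eligible A, B, D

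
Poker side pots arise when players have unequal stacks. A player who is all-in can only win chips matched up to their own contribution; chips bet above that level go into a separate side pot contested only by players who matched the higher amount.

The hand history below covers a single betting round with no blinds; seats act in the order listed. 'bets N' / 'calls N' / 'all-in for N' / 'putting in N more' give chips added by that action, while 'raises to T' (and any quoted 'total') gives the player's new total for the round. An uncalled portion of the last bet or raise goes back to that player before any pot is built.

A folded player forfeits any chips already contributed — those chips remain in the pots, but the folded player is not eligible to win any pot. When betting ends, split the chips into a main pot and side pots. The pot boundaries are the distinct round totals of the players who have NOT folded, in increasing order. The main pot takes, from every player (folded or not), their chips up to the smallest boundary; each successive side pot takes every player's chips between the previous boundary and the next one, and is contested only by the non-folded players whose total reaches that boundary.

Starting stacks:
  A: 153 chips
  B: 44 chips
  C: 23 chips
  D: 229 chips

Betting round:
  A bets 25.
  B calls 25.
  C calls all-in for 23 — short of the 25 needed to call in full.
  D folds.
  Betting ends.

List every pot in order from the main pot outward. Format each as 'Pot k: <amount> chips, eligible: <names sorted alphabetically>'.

Contributions: A=25, B=25, C=23
Folded: D
Pot levels (distinct totals of non-folded players): 23, 25
Layer 1-23: 23 each from A, B, C = 23*3 = 69 chips; eligible A, B, C
Layer 24-25: 2 each from A, B = 2*2 = 4 chips; eligible A, B

Pot 1: 69 chips, eligible: A, B, C
Pot 2: 4 chips, eligible: A, B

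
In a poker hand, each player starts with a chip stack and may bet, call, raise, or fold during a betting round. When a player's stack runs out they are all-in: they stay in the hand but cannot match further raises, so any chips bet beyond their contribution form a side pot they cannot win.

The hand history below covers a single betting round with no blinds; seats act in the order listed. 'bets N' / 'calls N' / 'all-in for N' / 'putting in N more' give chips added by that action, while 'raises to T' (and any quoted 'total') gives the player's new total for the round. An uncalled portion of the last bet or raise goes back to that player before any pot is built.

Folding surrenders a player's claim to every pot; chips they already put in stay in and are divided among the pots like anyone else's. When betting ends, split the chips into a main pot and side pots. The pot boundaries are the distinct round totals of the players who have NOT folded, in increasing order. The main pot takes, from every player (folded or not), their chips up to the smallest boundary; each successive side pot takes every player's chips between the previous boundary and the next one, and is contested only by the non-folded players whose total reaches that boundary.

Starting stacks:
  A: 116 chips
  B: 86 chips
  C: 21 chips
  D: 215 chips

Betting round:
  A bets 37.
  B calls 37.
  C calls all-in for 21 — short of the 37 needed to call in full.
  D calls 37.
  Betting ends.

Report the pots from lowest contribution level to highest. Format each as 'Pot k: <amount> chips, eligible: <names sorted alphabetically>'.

Pot 1: 84 chips, eligible: A, B, C, D
Pot 2: 48 chips, eligible: A, B, D

Derivation:
Contributions: A=37, B=37, C=21, D=37
Pot levels (distinct totals of non-folded players): 21, 37
Layer 1-21: 21 each from A, B, C, D = 21*4 = 84 chips; eligible A, B, C, D
Layer 22-37: 16 each from A, B, D = 16*3 = 48 chips; eligible A, B, D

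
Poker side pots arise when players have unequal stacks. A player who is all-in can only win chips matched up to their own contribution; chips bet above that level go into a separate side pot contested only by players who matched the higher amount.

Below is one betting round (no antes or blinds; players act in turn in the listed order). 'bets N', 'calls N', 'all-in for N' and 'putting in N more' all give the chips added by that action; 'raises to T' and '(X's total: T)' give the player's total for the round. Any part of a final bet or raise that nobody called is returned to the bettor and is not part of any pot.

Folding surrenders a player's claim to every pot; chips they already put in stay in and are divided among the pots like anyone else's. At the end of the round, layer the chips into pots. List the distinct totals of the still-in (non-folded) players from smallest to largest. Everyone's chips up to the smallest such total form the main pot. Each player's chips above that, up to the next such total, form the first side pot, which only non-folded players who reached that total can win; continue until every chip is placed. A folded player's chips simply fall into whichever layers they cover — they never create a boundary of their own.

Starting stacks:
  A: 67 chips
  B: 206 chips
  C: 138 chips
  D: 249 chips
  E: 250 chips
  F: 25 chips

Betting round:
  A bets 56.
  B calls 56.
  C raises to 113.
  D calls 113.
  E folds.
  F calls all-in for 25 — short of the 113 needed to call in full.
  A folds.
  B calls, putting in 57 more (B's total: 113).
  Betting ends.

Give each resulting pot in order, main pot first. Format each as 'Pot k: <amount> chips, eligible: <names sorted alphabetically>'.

Contributions: A=56, B=113, C=113, D=113, F=25
Folded: A, E
Pot levels (distinct totals of non-folded players): 25, 113
Layer 1-25: 25 each from A, B, C, D, F = 25*5 = 125 chips; eligible B, C, D, F
Layer 26-113: A 31 + B 88 + C 88 + D 88 = 295 chips; eligible B, C, D

Pot 1: 125 chips, eligible: B, C, D, F
Pot 2: 295 chips, eligible: B, C, D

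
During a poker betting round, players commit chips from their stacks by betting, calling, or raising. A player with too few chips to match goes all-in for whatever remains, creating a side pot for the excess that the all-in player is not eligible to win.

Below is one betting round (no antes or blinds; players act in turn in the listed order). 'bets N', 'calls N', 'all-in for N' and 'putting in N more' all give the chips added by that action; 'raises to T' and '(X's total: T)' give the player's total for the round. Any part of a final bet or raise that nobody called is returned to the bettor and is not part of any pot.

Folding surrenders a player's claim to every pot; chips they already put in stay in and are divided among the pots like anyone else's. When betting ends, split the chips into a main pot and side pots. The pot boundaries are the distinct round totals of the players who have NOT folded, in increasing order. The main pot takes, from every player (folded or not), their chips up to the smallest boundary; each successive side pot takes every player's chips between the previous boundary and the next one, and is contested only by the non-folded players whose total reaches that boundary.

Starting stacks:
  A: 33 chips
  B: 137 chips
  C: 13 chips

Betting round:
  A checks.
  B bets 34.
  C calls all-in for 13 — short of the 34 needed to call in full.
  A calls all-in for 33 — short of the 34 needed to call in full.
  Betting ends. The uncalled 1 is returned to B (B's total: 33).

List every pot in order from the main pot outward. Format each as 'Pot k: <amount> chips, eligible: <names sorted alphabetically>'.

Pot 1: 39 chips, eligible: A, B, C
Pot 2: 40 chips, eligible: A, B

Derivation:
Contributions (after 1 returned to B): A=33, B=33, C=13
Pot levels (distinct totals of non-folded players): 13, 33
Layer 1-13: 13 each from A, B, C = 13*3 = 39 chips; eligible A, B, C
Layer 14-33: 20 each from A, B = 20*2 = 40 chips; eligible A, B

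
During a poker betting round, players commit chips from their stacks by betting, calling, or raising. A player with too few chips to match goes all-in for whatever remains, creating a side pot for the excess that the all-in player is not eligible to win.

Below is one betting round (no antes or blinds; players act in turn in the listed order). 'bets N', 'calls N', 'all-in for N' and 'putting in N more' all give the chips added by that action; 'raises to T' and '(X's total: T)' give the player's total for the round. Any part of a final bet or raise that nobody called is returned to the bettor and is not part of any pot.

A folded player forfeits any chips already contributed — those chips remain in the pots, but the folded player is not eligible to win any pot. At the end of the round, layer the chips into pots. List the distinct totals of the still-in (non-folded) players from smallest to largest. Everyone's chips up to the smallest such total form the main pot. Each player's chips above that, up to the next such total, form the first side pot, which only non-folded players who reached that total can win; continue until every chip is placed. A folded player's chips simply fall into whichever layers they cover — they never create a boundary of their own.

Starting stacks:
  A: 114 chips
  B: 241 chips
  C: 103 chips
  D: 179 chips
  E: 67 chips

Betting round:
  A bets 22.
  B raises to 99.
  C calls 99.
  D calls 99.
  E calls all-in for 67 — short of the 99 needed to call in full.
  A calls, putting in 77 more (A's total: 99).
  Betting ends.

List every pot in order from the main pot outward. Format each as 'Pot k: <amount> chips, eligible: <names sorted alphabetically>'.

Contributions: A=99, B=99, C=99, D=99, E=67
Pot levels (distinct totals of non-folded players): 67, 99
Layer 1-67: 67 each from A, B, C, D, E = 67*5 = 335 chips; eligible A, B, C, D, E
Layer 68-99: 32 each from A, B, C, D = 32*4 = 128 chips; eligible A, B, C, D

Pot 1: 335 chips, eligible: A, B, C, D, E
Pot 2: 128 chips, eligible: A, B, C, D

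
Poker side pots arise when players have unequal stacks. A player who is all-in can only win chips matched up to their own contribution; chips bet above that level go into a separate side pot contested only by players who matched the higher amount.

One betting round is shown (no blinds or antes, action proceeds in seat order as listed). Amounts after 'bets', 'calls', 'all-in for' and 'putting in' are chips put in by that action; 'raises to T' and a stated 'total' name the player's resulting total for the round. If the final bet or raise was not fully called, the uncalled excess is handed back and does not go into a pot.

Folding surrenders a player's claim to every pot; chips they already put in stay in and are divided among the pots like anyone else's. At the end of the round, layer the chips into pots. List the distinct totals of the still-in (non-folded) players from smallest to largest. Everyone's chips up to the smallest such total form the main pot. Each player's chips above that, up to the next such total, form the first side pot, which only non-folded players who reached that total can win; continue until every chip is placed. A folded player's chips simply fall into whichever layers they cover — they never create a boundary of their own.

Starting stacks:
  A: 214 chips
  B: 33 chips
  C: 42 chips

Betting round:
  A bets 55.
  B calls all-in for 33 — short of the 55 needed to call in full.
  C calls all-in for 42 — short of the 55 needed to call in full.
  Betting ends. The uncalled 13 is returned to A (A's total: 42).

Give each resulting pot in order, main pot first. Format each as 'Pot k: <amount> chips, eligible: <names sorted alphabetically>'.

Contributions (after 13 returned to A): A=42, B=33, C=42
Pot levels (distinct totals of non-folded players): 33, 42
Layer 1-33: 33 each from A, B, C = 33*3 = 99 chips; eligible A, B, C
Layer 34-42: 9 each from A, C = 9*2 = 18 chips; eligible A, C

Pot 1: 99 chips, eligible: A, B, C
Pot 2: 18 chips, eligible: A, C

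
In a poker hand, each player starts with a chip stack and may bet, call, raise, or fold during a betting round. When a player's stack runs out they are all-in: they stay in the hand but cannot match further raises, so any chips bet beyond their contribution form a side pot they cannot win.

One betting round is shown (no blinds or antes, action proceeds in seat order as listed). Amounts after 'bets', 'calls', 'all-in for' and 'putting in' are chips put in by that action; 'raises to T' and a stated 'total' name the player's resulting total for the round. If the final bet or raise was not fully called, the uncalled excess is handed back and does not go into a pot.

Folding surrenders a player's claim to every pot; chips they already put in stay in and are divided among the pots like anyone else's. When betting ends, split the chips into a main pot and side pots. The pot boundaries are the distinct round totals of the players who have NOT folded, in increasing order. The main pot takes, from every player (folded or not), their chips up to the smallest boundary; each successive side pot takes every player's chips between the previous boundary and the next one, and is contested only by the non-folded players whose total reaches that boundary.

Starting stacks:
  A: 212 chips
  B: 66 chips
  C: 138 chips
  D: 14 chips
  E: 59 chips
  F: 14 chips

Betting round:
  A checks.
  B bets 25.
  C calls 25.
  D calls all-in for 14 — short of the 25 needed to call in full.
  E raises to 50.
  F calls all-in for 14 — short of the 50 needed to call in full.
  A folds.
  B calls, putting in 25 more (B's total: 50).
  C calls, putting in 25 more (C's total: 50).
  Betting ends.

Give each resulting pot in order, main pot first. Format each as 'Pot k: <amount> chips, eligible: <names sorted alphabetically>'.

Pot 1: 70 chips, eligible: B, C, D, E, F
Pot 2: 108 chips, eligible: B, C, E

Derivation:
Contributions: B=50, C=50, D=14, E=50, F=14
Folded: A
Pot levels (distinct totals of non-folded players): 14, 50
Layer 1-14: 14 each from B, C, D, E, F = 14*5 = 70 chips; eligible B, C, D, E, F
Layer 15-50: 36 each from B, C, E = 36*3 = 108 chips; eligible B, C, E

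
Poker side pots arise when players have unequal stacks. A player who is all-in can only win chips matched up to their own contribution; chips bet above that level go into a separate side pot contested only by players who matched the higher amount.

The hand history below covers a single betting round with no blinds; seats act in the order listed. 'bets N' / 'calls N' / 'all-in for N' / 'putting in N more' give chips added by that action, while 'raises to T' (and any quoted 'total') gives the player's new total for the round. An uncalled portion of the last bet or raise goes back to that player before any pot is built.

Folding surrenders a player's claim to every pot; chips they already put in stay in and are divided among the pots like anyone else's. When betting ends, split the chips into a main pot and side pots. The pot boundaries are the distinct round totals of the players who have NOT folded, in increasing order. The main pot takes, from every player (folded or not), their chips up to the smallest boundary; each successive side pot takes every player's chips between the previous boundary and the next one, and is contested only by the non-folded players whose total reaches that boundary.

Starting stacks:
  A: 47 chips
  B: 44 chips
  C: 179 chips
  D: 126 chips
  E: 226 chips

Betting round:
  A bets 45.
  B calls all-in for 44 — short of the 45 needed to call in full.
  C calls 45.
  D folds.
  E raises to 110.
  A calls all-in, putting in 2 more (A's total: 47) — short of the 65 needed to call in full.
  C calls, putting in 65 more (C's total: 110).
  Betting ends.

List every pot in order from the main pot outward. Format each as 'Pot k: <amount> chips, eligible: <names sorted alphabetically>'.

Pot 1: 176 chips, eligible: A, B, C, E
Pot 2: 9 chips, eligible: A, C, E
Pot 3: 126 chips, eligible: C, E

Derivation:
Contributions: A=47, B=44, C=110, E=110
Folded: D
Pot levels (distinct totals of non-folded players): 44, 47, 110
Layer 1-44: 44 each from A, B, C, E = 44*4 = 176 chips; eligible A, B, C, E
Layer 45-47: 3 each from A, C, E = 3*3 = 9 chips; eligible A, C, E
Layer 48-110: 63 each from C, E = 63*2 = 126 chips; eligible C, E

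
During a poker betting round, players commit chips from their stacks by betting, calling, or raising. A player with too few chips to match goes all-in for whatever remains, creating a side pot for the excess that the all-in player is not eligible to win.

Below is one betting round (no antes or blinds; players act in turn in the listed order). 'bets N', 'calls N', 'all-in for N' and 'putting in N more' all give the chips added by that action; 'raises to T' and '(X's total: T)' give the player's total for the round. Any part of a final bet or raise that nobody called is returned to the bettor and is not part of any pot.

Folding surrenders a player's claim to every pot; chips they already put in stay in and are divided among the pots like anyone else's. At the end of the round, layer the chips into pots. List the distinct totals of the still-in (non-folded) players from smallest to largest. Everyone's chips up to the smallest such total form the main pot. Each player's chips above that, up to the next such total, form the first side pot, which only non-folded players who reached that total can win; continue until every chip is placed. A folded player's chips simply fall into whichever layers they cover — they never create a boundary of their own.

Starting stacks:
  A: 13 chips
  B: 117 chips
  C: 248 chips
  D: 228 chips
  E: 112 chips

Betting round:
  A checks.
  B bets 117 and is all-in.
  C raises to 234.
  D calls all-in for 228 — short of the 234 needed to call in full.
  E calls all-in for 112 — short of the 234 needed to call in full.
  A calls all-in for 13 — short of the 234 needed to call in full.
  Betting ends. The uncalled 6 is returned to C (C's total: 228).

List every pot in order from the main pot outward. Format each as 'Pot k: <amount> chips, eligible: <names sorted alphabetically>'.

Contributions (after 6 returned to C): A=13, B=117, C=228, D=228, E=112
Pot levels (distinct totals of non-folded players): 13, 112, 117, 228
Layer 1-13: 13 each from A, B, C, D, E = 13*5 = 65 chips; eligible A, B, C, D, E
Layer 14-112: 99 each from B, C, D, E = 99*4 = 396 chips; eligible B, C, D, E
Layer 113-117: 5 each from B, C, D = 5*3 = 15 chips; eligible B, C, D
Layer 118-228: 111 each from C, D = 111*2 = 222 chips; eligible C, D

Pot 1: 65 chips, eligible: A, B, C, D, E
Pot 2: 396 chips, eligible: B, C, D, E
Pot 3: 15 chips, eligible: B, C, D
Pot 4: 222 chips, eligible: C, D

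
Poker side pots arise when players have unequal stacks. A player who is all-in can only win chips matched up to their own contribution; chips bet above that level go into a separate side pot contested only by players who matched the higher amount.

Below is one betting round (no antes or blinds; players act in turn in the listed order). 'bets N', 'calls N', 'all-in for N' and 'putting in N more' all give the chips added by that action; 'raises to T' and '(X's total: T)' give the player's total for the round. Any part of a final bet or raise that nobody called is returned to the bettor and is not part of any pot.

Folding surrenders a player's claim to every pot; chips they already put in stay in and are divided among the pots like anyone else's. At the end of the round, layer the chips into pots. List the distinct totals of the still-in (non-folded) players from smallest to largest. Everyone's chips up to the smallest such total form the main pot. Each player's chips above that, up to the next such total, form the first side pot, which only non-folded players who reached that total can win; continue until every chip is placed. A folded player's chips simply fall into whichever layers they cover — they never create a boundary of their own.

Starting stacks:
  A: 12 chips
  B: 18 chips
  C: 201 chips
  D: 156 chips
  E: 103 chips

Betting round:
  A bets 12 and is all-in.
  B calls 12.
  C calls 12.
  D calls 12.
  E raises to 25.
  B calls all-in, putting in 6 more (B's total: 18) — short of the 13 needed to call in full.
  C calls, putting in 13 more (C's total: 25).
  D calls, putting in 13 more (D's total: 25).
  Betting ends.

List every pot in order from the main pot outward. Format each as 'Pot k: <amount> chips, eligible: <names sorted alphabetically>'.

Pot 1: 60 chips, eligible: A, B, C, D, E
Pot 2: 24 chips, eligible: B, C, D, E
Pot 3: 21 chips, eligible: C, D, E

Derivation:
Contributions: A=12, B=18, C=25, D=25, E=25
Pot levels (distinct totals of non-folded players): 12, 18, 25
Layer 1-12: 12 each from A, B, C, D, E = 12*5 = 60 chips; eligible A, B, C, D, E
Layer 13-18: 6 each from B, C, D, E = 6*4 = 24 chips; eligible B, C, D, E
Layer 19-25: 7 each from C, D, E = 7*3 = 21 chips; eligible C, D, E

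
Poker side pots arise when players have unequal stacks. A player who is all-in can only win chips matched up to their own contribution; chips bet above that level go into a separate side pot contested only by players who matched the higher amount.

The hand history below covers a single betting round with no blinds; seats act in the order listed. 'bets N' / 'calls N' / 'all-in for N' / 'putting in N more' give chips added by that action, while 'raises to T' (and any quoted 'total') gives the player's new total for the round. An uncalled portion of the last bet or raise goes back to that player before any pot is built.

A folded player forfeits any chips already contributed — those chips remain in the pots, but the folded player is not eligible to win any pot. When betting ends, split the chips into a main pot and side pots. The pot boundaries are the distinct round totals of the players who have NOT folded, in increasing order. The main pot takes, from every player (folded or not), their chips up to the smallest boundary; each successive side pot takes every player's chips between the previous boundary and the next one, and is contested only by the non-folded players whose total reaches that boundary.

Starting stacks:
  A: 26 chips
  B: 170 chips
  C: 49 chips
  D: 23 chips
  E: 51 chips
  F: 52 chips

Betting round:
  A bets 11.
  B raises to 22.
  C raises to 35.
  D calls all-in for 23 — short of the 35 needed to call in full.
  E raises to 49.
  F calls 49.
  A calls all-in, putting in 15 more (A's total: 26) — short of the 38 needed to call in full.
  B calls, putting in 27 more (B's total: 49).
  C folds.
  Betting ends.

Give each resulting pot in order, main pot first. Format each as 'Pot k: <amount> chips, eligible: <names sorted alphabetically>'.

Pot 1: 138 chips, eligible: A, B, D, E, F
Pot 2: 15 chips, eligible: A, B, E, F
Pot 3: 78 chips, eligible: B, E, F

Derivation:
Contributions: A=26, B=49, C=35, D=23, E=49, F=49
Folded: C
Pot levels (distinct totals of non-folded players): 23, 26, 49
Layer 1-23: 23 each from A, B, C, D, E, F = 23*6 = 138 chips; eligible A, B, D, E, F
Layer 24-26: 3 each from A, B, C, E, F = 3*5 = 15 chips; eligible A, B, E, F
Layer 27-49: B 23 + C 9 + E 23 + F 23 = 78 chips; eligible B, E, F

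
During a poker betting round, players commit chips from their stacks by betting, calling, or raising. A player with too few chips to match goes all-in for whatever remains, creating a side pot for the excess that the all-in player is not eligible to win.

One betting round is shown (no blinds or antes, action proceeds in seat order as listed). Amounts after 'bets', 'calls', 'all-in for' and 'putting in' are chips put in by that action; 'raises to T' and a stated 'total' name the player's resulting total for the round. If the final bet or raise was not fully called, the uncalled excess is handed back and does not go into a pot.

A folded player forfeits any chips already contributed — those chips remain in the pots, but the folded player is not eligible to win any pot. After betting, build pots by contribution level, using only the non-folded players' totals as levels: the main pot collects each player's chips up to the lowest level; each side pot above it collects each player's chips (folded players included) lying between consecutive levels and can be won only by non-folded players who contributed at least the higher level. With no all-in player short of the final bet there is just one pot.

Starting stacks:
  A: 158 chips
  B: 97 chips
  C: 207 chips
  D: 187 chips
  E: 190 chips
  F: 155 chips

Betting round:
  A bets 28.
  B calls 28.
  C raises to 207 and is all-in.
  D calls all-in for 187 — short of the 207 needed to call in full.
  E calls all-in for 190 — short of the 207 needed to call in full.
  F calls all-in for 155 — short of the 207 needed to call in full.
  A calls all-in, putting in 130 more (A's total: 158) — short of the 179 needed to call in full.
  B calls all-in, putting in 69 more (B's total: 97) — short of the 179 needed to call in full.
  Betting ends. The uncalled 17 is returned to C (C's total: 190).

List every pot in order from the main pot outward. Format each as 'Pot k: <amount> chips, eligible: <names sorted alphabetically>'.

Contributions (after 17 returned to C): A=158, B=97, C=190, D=187, E=190, F=155
Pot levels (distinct totals of non-folded players): 97, 155, 158, 187, 190
Layer 1-97: 97 each from A, B, C, D, E, F = 97*6 = 582 chips; eligible A, B, C, D, E, F
Layer 98-155: 58 each from A, C, D, E, F = 58*5 = 290 chips; eligible A, C, D, E, F
Layer 156-158: 3 each from A, C, D, E = 3*4 = 12 chips; eligible A, C, D, E
Layer 159-187: 29 each from C, D, E = 29*3 = 87 chips; eligible C, D, E
Layer 188-190: 3 each from C, E = 3*2 = 6 chips; eligible C, E

Pot 1: 582 chips, eligible: A, B, C, D, E, F
Pot 2: 290 chips, eligible: A, C, D, E, F
Pot 3: 12 chips, eligible: A, C, D, E
Pot 4: 87 chips, eligible: C, D, E
Pot 5: 6 chips, eligible: C, E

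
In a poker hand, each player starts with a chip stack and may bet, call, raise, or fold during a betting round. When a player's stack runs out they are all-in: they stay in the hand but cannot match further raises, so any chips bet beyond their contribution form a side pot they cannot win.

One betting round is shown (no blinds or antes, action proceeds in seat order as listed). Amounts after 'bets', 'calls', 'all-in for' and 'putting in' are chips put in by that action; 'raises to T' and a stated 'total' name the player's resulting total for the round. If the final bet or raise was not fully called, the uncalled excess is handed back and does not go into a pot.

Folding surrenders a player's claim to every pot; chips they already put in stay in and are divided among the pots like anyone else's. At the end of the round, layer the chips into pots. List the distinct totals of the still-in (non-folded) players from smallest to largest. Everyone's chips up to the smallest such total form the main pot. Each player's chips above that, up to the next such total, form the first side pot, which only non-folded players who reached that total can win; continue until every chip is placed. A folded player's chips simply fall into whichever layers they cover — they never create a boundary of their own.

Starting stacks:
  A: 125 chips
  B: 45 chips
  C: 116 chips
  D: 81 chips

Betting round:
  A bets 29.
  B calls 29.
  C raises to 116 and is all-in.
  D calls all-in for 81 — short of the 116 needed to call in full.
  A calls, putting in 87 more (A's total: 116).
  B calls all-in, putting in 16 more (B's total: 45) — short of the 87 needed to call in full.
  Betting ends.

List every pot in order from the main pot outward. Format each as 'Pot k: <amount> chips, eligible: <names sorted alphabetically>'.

Pot 1: 180 chips, eligible: A, B, C, D
Pot 2: 108 chips, eligible: A, C, D
Pot 3: 70 chips, eligible: A, C

Derivation:
Contributions: A=116, B=45, C=116, D=81
Pot levels (distinct totals of non-folded players): 45, 81, 116
Layer 1-45: 45 each from A, B, C, D = 45*4 = 180 chips; eligible A, B, C, D
Layer 46-81: 36 each from A, C, D = 36*3 = 108 chips; eligible A, C, D
Layer 82-116: 35 each from A, C = 35*2 = 70 chips; eligible A, C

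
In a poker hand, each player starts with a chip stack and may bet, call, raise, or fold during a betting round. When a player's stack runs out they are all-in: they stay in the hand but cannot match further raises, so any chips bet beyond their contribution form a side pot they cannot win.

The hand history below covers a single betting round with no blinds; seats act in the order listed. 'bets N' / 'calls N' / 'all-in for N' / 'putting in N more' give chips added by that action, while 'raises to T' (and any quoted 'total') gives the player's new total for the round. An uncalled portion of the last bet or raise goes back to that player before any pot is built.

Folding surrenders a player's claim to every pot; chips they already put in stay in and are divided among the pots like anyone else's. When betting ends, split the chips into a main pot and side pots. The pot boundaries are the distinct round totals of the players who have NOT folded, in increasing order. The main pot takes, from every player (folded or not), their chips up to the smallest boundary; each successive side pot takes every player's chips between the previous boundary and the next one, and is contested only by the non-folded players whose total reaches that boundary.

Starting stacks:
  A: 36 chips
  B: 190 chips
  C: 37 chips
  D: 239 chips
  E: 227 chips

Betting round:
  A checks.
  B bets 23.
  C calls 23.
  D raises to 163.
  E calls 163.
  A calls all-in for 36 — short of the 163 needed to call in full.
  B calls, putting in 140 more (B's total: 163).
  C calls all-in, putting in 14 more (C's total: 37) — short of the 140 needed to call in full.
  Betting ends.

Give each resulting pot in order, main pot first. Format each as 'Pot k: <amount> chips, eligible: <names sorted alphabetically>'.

Contributions: A=36, B=163, C=37, D=163, E=163
Pot levels (distinct totals of non-folded players): 36, 37, 163
Layer 1-36: 36 each from A, B, C, D, E = 36*5 = 180 chips; eligible A, B, C, D, E
Layer 37-37: 1 each from B, C, D, E = 1*4 = 4 chips; eligible B, C, D, E
Layer 38-163: 126 each from B, D, E = 126*3 = 378 chips; eligible B, D, E

Pot 1: 180 chips, eligible: A, B, C, D, E
Pot 2: 4 chips, eligible: B, C, D, E
Pot 3: 378 chips, eligible: B, D, E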